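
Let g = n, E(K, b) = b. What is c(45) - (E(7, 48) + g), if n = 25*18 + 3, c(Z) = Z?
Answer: -456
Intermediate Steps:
n = 453 (n = 450 + 3 = 453)
g = 453
c(45) - (E(7, 48) + g) = 45 - (48 + 453) = 45 - 1*501 = 45 - 501 = -456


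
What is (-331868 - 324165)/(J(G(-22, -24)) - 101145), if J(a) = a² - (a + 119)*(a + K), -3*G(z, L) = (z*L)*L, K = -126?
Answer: 656033/56583 ≈ 11.594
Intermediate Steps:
G(z, L) = -z*L²/3 (G(z, L) = -z*L*L/3 = -L*z*L/3 = -z*L²/3)
J(a) = a² - (-126 + a)*(119 + a) (J(a) = a² - (a + 119)*(a - 126) = a² - (119 + a)*(-126 + a) = a² - (-126 + a)*(119 + a))
(-331868 - 324165)/(J(G(-22, -24)) - 101145) = (-331868 - 324165)/((14994 + 7*(-⅓*(-22)*(-24)²)) - 101145) = -656033/((14994 + 7*(-⅓*(-22)*576)) - 101145) = -656033/((14994 + 7*4224) - 101145) = -656033/((14994 + 29568) - 101145) = -656033/(44562 - 101145) = -656033/(-56583) = -656033*(-1/56583) = 656033/56583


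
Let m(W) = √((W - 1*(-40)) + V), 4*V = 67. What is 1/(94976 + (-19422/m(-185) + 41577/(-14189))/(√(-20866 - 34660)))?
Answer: 14969309866/(1421725173833216 + 61239724*√3164982 + 789963*I*√55526) ≈ 1.0528e-5 - 1.3783e-12*I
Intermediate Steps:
V = 67/4 (V = (¼)*67 = 67/4 ≈ 16.750)
m(W) = √(227/4 + W) (m(W) = √((W - 1*(-40)) + 67/4) = √((W + 40) + 67/4) = √((40 + W) + 67/4) = √(227/4 + W))
1/(94976 + (-19422/m(-185) + 41577/(-14189))/(√(-20866 - 34660))) = 1/(94976 + (-19422*2/√(227 + 4*(-185)) + 41577/(-14189))/(√(-20866 - 34660))) = 1/(94976 + (-19422*2/√(227 - 740) + 41577*(-1/14189))/(√(-55526))) = 1/(94976 + (-19422*(-2*I*√57/171) - 41577/14189)/((I*√55526))) = 1/(94976 + (-19422*(-2*I*√57/171) - 41577/14189)*(-I*√55526/55526)) = 1/(94976 + (-(-4316)*I*√57/19 - 41577/14189)*(-I*√55526/55526)) = 1/(94976 + (4316*I*√57/19 - 41577/14189)*(-I*√55526/55526)) = 1/(94976 + (-41577/14189 + 4316*I*√57/19)*(-I*√55526/55526)) = 1/(94976 - I*√55526*(-41577/14189 + 4316*I*√57/19)/55526)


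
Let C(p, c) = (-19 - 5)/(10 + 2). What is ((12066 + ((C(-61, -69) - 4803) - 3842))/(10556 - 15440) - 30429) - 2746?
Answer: -162030119/4884 ≈ -33176.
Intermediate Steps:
C(p, c) = -2 (C(p, c) = -24/12 = -24*1/12 = -2)
((12066 + ((C(-61, -69) - 4803) - 3842))/(10556 - 15440) - 30429) - 2746 = ((12066 + ((-2 - 4803) - 3842))/(10556 - 15440) - 30429) - 2746 = ((12066 + (-4805 - 3842))/(-4884) - 30429) - 2746 = ((12066 - 8647)*(-1/4884) - 30429) - 2746 = (3419*(-1/4884) - 30429) - 2746 = (-3419/4884 - 30429) - 2746 = -148618655/4884 - 2746 = -162030119/4884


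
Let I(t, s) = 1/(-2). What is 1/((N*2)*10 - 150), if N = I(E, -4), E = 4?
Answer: -1/160 ≈ -0.0062500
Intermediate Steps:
I(t, s) = -1/2
N = -1/2 ≈ -0.50000
1/((N*2)*10 - 150) = 1/(-1/2*2*10 - 150) = 1/(-1*10 - 150) = 1/(-10 - 150) = 1/(-160) = -1/160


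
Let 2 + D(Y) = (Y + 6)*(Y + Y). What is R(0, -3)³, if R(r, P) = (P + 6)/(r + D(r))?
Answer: -27/8 ≈ -3.3750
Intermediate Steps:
D(Y) = -2 + 2*Y*(6 + Y) (D(Y) = -2 + (Y + 6)*(Y + Y) = -2 + (6 + Y)*(2*Y) = -2 + 2*Y*(6 + Y))
R(r, P) = (6 + P)/(-2 + 2*r² + 13*r) (R(r, P) = (P + 6)/(r + (-2 + 2*r² + 12*r)) = (6 + P)/(-2 + 2*r² + 13*r))
R(0, -3)³ = ((6 - 3)/(-2 + 2*0² + 13*0))³ = (3/(-2 + 2*0 + 0))³ = (3/(-2 + 0 + 0))³ = (3/(-2))³ = (-½*3)³ = (-3/2)³ = -27/8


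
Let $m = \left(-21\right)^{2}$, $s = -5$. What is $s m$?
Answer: $-2205$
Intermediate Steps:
$m = 441$
$s m = \left(-5\right) 441 = -2205$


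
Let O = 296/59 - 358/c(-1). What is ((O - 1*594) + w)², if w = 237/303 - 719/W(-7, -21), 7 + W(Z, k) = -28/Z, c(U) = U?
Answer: 28635408400/319587129 ≈ 89.601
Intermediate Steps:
W(Z, k) = -7 - 28/Z
O = 21418/59 (O = 296/59 - 358/(-1) = 296*(1/59) - 358*(-1) = 296/59 + 358 = 21418/59 ≈ 363.02)
w = 72856/303 (w = 237/303 - 719/(-7 - 28/(-7)) = 237*(1/303) - 719/(-7 - 28*(-⅐)) = 79/101 - 719/(-7 + 4) = 79/101 - 719/(-3) = 79/101 - 719*(-⅓) = 79/101 + 719/3 = 72856/303 ≈ 240.45)
((O - 1*594) + w)² = ((21418/59 - 1*594) + 72856/303)² = ((21418/59 - 594) + 72856/303)² = (-13628/59 + 72856/303)² = (169220/17877)² = 28635408400/319587129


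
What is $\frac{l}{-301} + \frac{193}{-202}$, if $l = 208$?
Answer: $- \frac{100109}{60802} \approx -1.6465$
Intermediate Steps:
$\frac{l}{-301} + \frac{193}{-202} = \frac{208}{-301} + \frac{193}{-202} = 208 \left(- \frac{1}{301}\right) + 193 \left(- \frac{1}{202}\right) = - \frac{208}{301} - \frac{193}{202} = - \frac{100109}{60802}$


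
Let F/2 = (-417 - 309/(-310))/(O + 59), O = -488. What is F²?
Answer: 1847882169/491287225 ≈ 3.7613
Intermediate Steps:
F = 42987/22165 (F = 2*((-417 - 309/(-310))/(-488 + 59)) = 2*((-417 - 309*(-1/310))/(-429)) = 2*((-417 + 309/310)*(-1/429)) = 2*(-128961/310*(-1/429)) = 2*(42987/44330) = 42987/22165 ≈ 1.9394)
F² = (42987/22165)² = 1847882169/491287225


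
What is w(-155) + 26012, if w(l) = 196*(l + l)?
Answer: -34748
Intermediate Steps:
w(l) = 392*l (w(l) = 196*(2*l) = 392*l)
w(-155) + 26012 = 392*(-155) + 26012 = -60760 + 26012 = -34748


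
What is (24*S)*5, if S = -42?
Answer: -5040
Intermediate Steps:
(24*S)*5 = (24*(-42))*5 = -1008*5 = -5040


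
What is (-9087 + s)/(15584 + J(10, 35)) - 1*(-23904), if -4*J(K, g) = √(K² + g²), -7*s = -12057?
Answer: 650186200562400/27200428997 - 1031040*√53/27200428997 ≈ 23904.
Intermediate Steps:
s = 12057/7 (s = -⅐*(-12057) = 12057/7 ≈ 1722.4)
J(K, g) = -√(K² + g²)/4
(-9087 + s)/(15584 + J(10, 35)) - 1*(-23904) = (-9087 + 12057/7)/(15584 - √(10² + 35²)/4) - 1*(-23904) = -51552/(7*(15584 - √(100 + 1225)/4)) + 23904 = -51552/(7*(15584 - 5*√53/4)) + 23904 = 23904 - 51552/(7*(15584 - 5*√53/4))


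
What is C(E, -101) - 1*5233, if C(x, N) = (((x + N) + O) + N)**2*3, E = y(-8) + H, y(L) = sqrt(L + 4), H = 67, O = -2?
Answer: 51062 - 1644*I ≈ 51062.0 - 1644.0*I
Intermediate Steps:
y(L) = sqrt(4 + L)
E = 67 + 2*I (E = sqrt(4 - 8) + 67 = sqrt(-4) + 67 = 2*I + 67 = 67 + 2*I ≈ 67.0 + 2.0*I)
C(x, N) = 3*(-2 + x + 2*N)**2 (C(x, N) = (((x + N) - 2) + N)**2*3 = (((N + x) - 2) + N)**2*3 = ((-2 + N + x) + N)**2*3 = (-2 + x + 2*N)**2*3 = 3*(-2 + x + 2*N)**2)
C(E, -101) - 1*5233 = 3*(-2 + (67 + 2*I) + 2*(-101))**2 - 1*5233 = 3*(-2 + (67 + 2*I) - 202)**2 - 5233 = 3*(-137 + 2*I)**2 - 5233 = -5233 + 3*(-137 + 2*I)**2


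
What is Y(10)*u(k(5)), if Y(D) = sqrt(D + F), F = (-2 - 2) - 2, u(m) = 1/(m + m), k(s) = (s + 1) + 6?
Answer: 1/12 ≈ 0.083333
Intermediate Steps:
k(s) = 7 + s (k(s) = (1 + s) + 6 = 7 + s)
u(m) = 1/(2*m)
F = -6 (F = -4 - 2 = -6)
Y(D) = sqrt(-6 + D) (Y(D) = sqrt(D - 6) = sqrt(-6 + D))
Y(10)*u(k(5)) = sqrt(-6 + 10)*(1/(2*(7 + 5))) = sqrt(4)*((1/2)/12) = 2*((1/2)*(1/12)) = 2*(1/24) = 1/12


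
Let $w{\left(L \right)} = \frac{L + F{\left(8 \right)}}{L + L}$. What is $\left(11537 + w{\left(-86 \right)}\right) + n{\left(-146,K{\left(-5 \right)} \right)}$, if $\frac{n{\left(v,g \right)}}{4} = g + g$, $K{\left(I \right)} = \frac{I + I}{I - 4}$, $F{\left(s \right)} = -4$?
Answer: $\frac{8936923}{774} \approx 11546.0$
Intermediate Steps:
$K{\left(I \right)} = \frac{2 I}{-4 + I}$
$n{\left(v,g \right)} = 8 g$ ($n{\left(v,g \right)} = 4 \left(g + g\right) = 4 \cdot 2 g = 8 g$)
$w{\left(L \right)} = \frac{-4 + L}{2 L}$ ($w{\left(L \right)} = \frac{L - 4}{L + L} = \frac{-4 + L}{2 L}$)
$\left(11537 + w{\left(-86 \right)}\right) + n{\left(-146,K{\left(-5 \right)} \right)} = \left(11537 + \frac{-4 - 86}{2 \left(-86\right)}\right) + 8 \cdot 2 \left(-5\right) \frac{1}{-4 - 5} = \left(11537 + \frac{1}{2} \left(- \frac{1}{86}\right) \left(-90\right)\right) + 8 \cdot 2 \left(-5\right) \frac{1}{-9} = \left(11537 + \frac{45}{86}\right) + 8 \cdot 2 \left(-5\right) \left(- \frac{1}{9}\right) = \frac{992227}{86} + 8 \cdot \frac{10}{9} = \frac{992227}{86} + \frac{80}{9} = \frac{8936923}{774}$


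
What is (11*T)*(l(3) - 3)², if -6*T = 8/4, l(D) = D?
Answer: 0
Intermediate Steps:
T = -⅓ (T = -4/(3*4) = -⅙*2 = -⅓ ≈ -0.33333)
(11*T)*(l(3) - 3)² = (11*(-⅓))*(3 - 3)² = -11/3*0² = -11/3*0 = 0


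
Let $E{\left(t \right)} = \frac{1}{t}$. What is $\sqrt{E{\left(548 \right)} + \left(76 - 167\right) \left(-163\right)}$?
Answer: $\frac{3 \sqrt{123733605}}{274} \approx 121.79$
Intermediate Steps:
$\sqrt{E{\left(548 \right)} + \left(76 - 167\right) \left(-163\right)} = \sqrt{\frac{1}{548} + \left(76 - 167\right) \left(-163\right)} = \sqrt{\frac{1}{548} - -14833} = \sqrt{\frac{1}{548} + 14833} = \sqrt{\frac{8128485}{548}} = \frac{3 \sqrt{123733605}}{274}$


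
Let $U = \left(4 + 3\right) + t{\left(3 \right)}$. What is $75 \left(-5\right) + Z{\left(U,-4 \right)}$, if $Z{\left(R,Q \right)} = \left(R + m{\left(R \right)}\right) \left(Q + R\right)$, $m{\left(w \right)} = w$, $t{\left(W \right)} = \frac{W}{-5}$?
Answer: $- \frac{8607}{25} \approx -344.28$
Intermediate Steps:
$t{\left(W \right)} = - \frac{W}{5}$ ($t{\left(W \right)} = W \left(- \frac{1}{5}\right) = - \frac{W}{5}$)
$U = \frac{32}{5}$ ($U = \left(4 + 3\right) - \frac{3}{5} = 7 - \frac{3}{5} = \frac{32}{5} \approx 6.4$)
$Z{\left(R,Q \right)} = 2 R \left(Q + R\right)$ ($Z{\left(R,Q \right)} = \left(R + R\right) \left(Q + R\right) = 2 R \left(Q + R\right)$)
$75 \left(-5\right) + Z{\left(U,-4 \right)} = 75 \left(-5\right) + 2 \cdot \frac{32}{5} \left(-4 + \frac{32}{5}\right) = -375 + 2 \cdot \frac{32}{5} \cdot \frac{12}{5} = -375 + \frac{768}{25} = - \frac{8607}{25}$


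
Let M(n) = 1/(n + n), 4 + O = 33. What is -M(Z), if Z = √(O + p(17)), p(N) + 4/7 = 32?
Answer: -√329/282 ≈ -0.064320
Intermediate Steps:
O = 29 (O = -4 + 33 = 29)
p(N) = 220/7 (p(N) = -4/7 + 32 = 220/7)
Z = 3*√329/7 (Z = √(29 + 220/7) = √(423/7) = 3*√329/7 ≈ 7.7736)
M(n) = 1/(2*n)
-M(Z) = -1/(2*(3*√329/7)) = -√329/141/2 = -√329/282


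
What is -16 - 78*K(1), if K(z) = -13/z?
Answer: 998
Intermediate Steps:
K(z) = -13/z
-16 - 78*K(1) = -16 - (-1014)/1 = -16 - (-1014) = -16 - 78*(-13) = -16 + 1014 = 998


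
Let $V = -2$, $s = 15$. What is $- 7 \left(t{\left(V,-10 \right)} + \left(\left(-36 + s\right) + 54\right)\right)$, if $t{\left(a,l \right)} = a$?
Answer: $-217$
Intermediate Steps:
$- 7 \left(t{\left(V,-10 \right)} + \left(\left(-36 + s\right) + 54\right)\right) = - 7 \left(-2 + \left(\left(-36 + 15\right) + 54\right)\right) = - 7 \left(-2 + \left(-21 + 54\right)\right) = - 7 \left(-2 + 33\right) = \left(-7\right) 31 = -217$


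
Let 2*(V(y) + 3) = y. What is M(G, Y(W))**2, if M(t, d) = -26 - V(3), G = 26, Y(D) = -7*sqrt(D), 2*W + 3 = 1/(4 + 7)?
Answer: 2401/4 ≈ 600.25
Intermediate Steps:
V(y) = -3 + y/2
W = -16/11 (W = -3/2 + 1/(2*(4 + 7)) = -3/2 + (1/2)/11 = -3/2 + (1/2)*(1/11) = -3/2 + 1/22 = -16/11 ≈ -1.4545)
M(t, d) = -49/2 (M(t, d) = -26 - (-3 + (1/2)*3) = -26 - (-3 + 3/2) = -26 - 1*(-3/2) = -26 + 3/2 = -49/2)
M(G, Y(W))**2 = (-49/2)**2 = 2401/4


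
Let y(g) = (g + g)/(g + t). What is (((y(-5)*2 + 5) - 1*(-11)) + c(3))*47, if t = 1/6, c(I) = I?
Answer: 31537/29 ≈ 1087.5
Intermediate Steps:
t = 1/6 ≈ 0.16667
y(g) = 2*g/(1/6 + g) (y(g) = (g + g)/(g + 1/6) = (2*g)/(1/6 + g) = 2*g/(1/6 + g))
(((y(-5)*2 + 5) - 1*(-11)) + c(3))*47 = ((((12*(-5)/(1 + 6*(-5)))*2 + 5) - 1*(-11)) + 3)*47 = ((((12*(-5)/(1 - 30))*2 + 5) + 11) + 3)*47 = ((((12*(-5)/(-29))*2 + 5) + 11) + 3)*47 = ((((12*(-5)*(-1/29))*2 + 5) + 11) + 3)*47 = ((((60/29)*2 + 5) + 11) + 3)*47 = (((120/29 + 5) + 11) + 3)*47 = ((265/29 + 11) + 3)*47 = (584/29 + 3)*47 = (671/29)*47 = 31537/29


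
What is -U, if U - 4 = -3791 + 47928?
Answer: -44141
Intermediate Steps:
U = 44141 (U = 4 + (-3791 + 47928) = 4 + 44137 = 44141)
-U = -1*44141 = -44141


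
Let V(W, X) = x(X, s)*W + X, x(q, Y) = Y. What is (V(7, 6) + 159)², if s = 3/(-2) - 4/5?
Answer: 2217121/100 ≈ 22171.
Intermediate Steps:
s = -23/10 (s = 3*(-½) - 4*⅕ = -3/2 - ⅘ = -23/10 ≈ -2.3000)
V(W, X) = X - 23*W/10 (V(W, X) = -23*W/10 + X = X - 23*W/10)
(V(7, 6) + 159)² = ((6 - 23/10*7) + 159)² = ((6 - 161/10) + 159)² = (-101/10 + 159)² = (1489/10)² = 2217121/100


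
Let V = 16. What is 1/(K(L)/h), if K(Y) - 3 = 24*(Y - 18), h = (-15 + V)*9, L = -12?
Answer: -3/239 ≈ -0.012552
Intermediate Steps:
h = 9 (h = (-15 + 16)*9 = 1*9 = 9)
K(Y) = -429 + 24*Y (K(Y) = 3 + 24*(Y - 18) = 3 + 24*(-18 + Y) = 3 + (-432 + 24*Y) = -429 + 24*Y)
1/(K(L)/h) = 1/((-429 + 24*(-12))/9) = 1/((-429 - 288)*(1/9)) = 1/(-717*1/9) = 1/(-239/3) = -3/239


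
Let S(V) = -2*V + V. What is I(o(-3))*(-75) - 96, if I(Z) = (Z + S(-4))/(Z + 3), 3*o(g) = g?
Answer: -417/2 ≈ -208.50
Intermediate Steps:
S(V) = -V
o(g) = g/3
I(Z) = (4 + Z)/(3 + Z) (I(Z) = (Z - 1*(-4))/(Z + 3) = (Z + 4)/(3 + Z) = (4 + Z)/(3 + Z))
I(o(-3))*(-75) - 96 = ((4 + (⅓)*(-3))/(3 + (⅓)*(-3)))*(-75) - 96 = ((4 - 1)/(3 - 1))*(-75) - 96 = (3/2)*(-75) - 96 = -225/2 - 96 = -417/2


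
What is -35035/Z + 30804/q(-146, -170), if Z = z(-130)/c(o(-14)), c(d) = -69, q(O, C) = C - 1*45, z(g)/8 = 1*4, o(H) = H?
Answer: 518758497/6880 ≈ 75401.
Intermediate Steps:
z(g) = 32 (z(g) = 8*(1*4) = 8*4 = 32)
q(O, C) = -45 + C (q(O, C) = C - 45 = -45 + C)
Z = -32/69 (Z = 32/(-69) = 32*(-1/69) = -32/69 ≈ -0.46377)
-35035/Z + 30804/q(-146, -170) = -35035/(-32/69) + 30804/(-45 - 170) = -35035*(-69/32) + 30804/(-215) = 2417415/32 + 30804*(-1/215) = 2417415/32 - 30804/215 = 518758497/6880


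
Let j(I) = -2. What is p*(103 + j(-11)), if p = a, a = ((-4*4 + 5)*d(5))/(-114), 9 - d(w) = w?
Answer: 2222/57 ≈ 38.982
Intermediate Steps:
d(w) = 9 - w
a = 22/57 (a = ((-4*4 + 5)*(9 - 1*5))/(-114) = ((-16 + 5)*(9 - 5))*(-1/114) = -11*4*(-1/114) = -44*(-1/114) = 22/57 ≈ 0.38596)
p = 22/57 ≈ 0.38596
p*(103 + j(-11)) = 22*(103 - 2)/57 = (22/57)*101 = 2222/57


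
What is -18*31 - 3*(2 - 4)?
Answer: -552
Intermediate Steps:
-18*31 - 3*(2 - 4) = -558 - 3*(-2) = -558 + 6 = -552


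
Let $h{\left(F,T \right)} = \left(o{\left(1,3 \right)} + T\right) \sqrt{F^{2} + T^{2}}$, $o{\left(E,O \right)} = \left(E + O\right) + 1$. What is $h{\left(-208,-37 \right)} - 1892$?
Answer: $-1892 - 32 \sqrt{44633} \approx -8652.5$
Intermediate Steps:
$o{\left(E,O \right)} = 1 + E + O$
$h{\left(F,T \right)} = \sqrt{F^{2} + T^{2}} \left(5 + T\right)$ ($h{\left(F,T \right)} = \left(\left(1 + 1 + 3\right) + T\right) \sqrt{F^{2} + T^{2}} = \left(5 + T\right) \sqrt{F^{2} + T^{2}} = \sqrt{F^{2} + T^{2}} \left(5 + T\right)$)
$h{\left(-208,-37 \right)} - 1892 = \sqrt{\left(-208\right)^{2} + \left(-37\right)^{2}} \left(5 - 37\right) - 1892 = \sqrt{43264 + 1369} \left(-32\right) - 1892 = \sqrt{44633} \left(-32\right) - 1892 = - 32 \sqrt{44633} - 1892 = -1892 - 32 \sqrt{44633}$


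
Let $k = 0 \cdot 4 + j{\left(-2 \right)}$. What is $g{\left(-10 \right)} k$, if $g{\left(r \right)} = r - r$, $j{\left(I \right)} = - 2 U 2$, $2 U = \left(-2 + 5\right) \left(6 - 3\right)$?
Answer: $0$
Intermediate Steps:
$U = \frac{9}{2}$ ($U = \frac{\left(-2 + 5\right) \left(6 - 3\right)}{2} = \frac{3 \cdot 3}{2} = \frac{1}{2} \cdot 9 = \frac{9}{2} \approx 4.5$)
$j{\left(I \right)} = -18$ ($j{\left(I \right)} = \left(-2\right) \frac{9}{2} \cdot 2 = \left(-9\right) 2 = -18$)
$k = -18$ ($k = 0 \cdot 4 - 18 = 0 - 18 = -18$)
$g{\left(r \right)} = 0$
$g{\left(-10 \right)} k = 0 \left(-18\right) = 0$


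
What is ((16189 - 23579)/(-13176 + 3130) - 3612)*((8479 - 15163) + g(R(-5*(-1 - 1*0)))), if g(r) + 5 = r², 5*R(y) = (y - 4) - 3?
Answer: 3033285430201/125575 ≈ 2.4155e+7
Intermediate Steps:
R(y) = -7/5 + y/5 (R(y) = ((y - 4) - 3)/5 = ((-4 + y) - 3)/5 = (-7 + y)/5 = -7/5 + y/5)
g(r) = -5 + r²
((16189 - 23579)/(-13176 + 3130) - 3612)*((8479 - 15163) + g(R(-5*(-1 - 1*0)))) = ((16189 - 23579)/(-13176 + 3130) - 3612)*((8479 - 15163) + (-5 + (-7/5 + (-5*(-1 - 1*0))/5)²)) = (-7390/(-10046) - 3612)*(-6684 + (-5 + (-7/5 + (-5*(-1 + 0))/5)²)) = (-7390*(-1/10046) - 3612)*(-6684 + (-5 + (-7/5 + (-5*(-1))/5)²)) = (3695/5023 - 3612)*(-6684 + (-5 + (-7/5 + (⅕)*5)²)) = -18139381*(-6684 + (-5 + (-7/5 + 1)²))/5023 = -18139381*(-6684 + (-5 + (-⅖)²))/5023 = -18139381*(-6684 + (-5 + 4/25))/5023 = -18139381*(-6684 - 121/25)/5023 = -18139381/5023*(-167221/25) = 3033285430201/125575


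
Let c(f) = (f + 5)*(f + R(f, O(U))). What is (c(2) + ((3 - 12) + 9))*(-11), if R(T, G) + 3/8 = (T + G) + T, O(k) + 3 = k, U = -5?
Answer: 1463/8 ≈ 182.88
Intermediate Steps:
O(k) = -3 + k
R(T, G) = -3/8 + G + 2*T (R(T, G) = -3/8 + ((T + G) + T) = -3/8 + ((G + T) + T) = -3/8 + (G + 2*T) = -3/8 + G + 2*T)
c(f) = (5 + f)*(-67/8 + 3*f) (c(f) = (f + 5)*(f + (-3/8 + (-3 - 5) + 2*f)) = (5 + f)*(f + (-3/8 - 8 + 2*f)) = (5 + f)*(f + (-67/8 + 2*f)) = (5 + f)*(-67/8 + 3*f))
(c(2) + ((3 - 12) + 9))*(-11) = ((-335/8 + 3*2² + (53/8)*2) + ((3 - 12) + 9))*(-11) = ((-335/8 + 3*4 + 53/4) + (-9 + 9))*(-11) = ((-335/8 + 12 + 53/4) + 0)*(-11) = (-133/8 + 0)*(-11) = -133/8*(-11) = 1463/8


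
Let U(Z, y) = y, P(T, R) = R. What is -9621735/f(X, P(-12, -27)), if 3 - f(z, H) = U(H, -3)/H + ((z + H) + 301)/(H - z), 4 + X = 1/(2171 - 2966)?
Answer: -316662844932/481445 ≈ -6.5773e+5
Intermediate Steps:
X = -3181/795 (X = -4 + 1/(2171 - 2966) = -4 + 1/(-795) = -4 - 1/795 = -3181/795 ≈ -4.0013)
f(z, H) = 3 + 3/H - (301 + H + z)/(H - z) (f(z, H) = 3 - (-3/H + ((z + H) + 301)/(H - z)) = 3 - (-3/H + ((H + z) + 301)/(H - z)) = 3 - (-3/H + (301 + H + z)/(H - z)) = 3 + (3/H - (301 + H + z)/(H - z)) = 3 + 3/H - (301 + H + z)/(H - z))
-9621735/f(X, P(-12, -27)) = -9621735*(-27*(-27 - 1*(-3181/795))/(-298*(-27) - 3*(-3181/795) + 2*(-27)**2 - 4*(-27)*(-3181/795))) = -9621735*(-27*(-27 + 3181/795)/(8046 + 3181/265 + 2*729 - 114516/265)) = -9621735*164556/(265*(8046 + 3181/265 + 1458 - 114516/265)) = -9621735/((-1/27*(-795/18284)*481445/53)) = -9621735/2407225/164556 = -9621735*164556/2407225 = -316662844932/481445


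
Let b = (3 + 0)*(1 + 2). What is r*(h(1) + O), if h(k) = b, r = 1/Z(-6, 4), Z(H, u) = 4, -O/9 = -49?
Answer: 225/2 ≈ 112.50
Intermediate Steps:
O = 441 (O = -9*(-49) = 441)
r = ¼ (r = 1/4 = ¼ ≈ 0.25000)
b = 9 (b = 3*3 = 9)
h(k) = 9
r*(h(1) + O) = (9 + 441)/4 = (¼)*450 = 225/2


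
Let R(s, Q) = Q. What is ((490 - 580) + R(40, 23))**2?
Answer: 4489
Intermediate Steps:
((490 - 580) + R(40, 23))**2 = ((490 - 580) + 23)**2 = (-90 + 23)**2 = (-67)**2 = 4489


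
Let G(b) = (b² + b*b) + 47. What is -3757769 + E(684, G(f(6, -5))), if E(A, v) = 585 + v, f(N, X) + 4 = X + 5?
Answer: -3757105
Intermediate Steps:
f(N, X) = 1 + X (f(N, X) = -4 + (X + 5) = -4 + (5 + X) = 1 + X)
G(b) = 47 + 2*b² (G(b) = (b² + b²) + 47 = 2*b² + 47 = 47 + 2*b²)
-3757769 + E(684, G(f(6, -5))) = -3757769 + (585 + (47 + 2*(1 - 5)²)) = -3757769 + (585 + (47 + 2*(-4)²)) = -3757769 + (585 + (47 + 2*16)) = -3757769 + (585 + (47 + 32)) = -3757769 + (585 + 79) = -3757769 + 664 = -3757105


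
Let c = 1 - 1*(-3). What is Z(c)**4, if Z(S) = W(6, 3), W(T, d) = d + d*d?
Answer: 20736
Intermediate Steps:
c = 4 (c = 1 + 3 = 4)
W(T, d) = d + d**2
Z(S) = 12 (Z(S) = 3*(1 + 3) = 3*4 = 12)
Z(c)**4 = 12**4 = 20736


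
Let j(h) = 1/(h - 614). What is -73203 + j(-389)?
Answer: -73422610/1003 ≈ -73203.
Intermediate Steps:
j(h) = 1/(-614 + h)
-73203 + j(-389) = -73203 + 1/(-614 - 389) = -73203 + 1/(-1003) = -73203 - 1/1003 = -73422610/1003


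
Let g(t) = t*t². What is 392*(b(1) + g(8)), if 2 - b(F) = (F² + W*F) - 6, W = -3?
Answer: 204624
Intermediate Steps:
g(t) = t³
b(F) = 8 - F² + 3*F (b(F) = 2 - ((F² - 3*F) - 6) = 2 - (-6 + F² - 3*F) = 2 + (6 - F² + 3*F) = 8 - F² + 3*F)
392*(b(1) + g(8)) = 392*((8 - 1*1² + 3*1) + 8³) = 392*((8 - 1*1 + 3) + 512) = 392*((8 - 1 + 3) + 512) = 392*(10 + 512) = 392*522 = 204624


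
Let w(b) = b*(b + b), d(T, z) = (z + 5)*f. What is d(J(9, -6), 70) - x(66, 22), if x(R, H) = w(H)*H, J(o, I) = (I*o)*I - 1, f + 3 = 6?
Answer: -21071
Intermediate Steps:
f = 3 (f = -3 + 6 = 3)
J(o, I) = -1 + o*I² (J(o, I) = o*I² - 1 = -1 + o*I²)
d(T, z) = 15 + 3*z (d(T, z) = (z + 5)*3 = (5 + z)*3 = 15 + 3*z)
w(b) = 2*b² (w(b) = b*(2*b) = 2*b²)
x(R, H) = 2*H³ (x(R, H) = (2*H²)*H = 2*H³)
d(J(9, -6), 70) - x(66, 22) = (15 + 3*70) - 2*22³ = (15 + 210) - 2*10648 = 225 - 1*21296 = 225 - 21296 = -21071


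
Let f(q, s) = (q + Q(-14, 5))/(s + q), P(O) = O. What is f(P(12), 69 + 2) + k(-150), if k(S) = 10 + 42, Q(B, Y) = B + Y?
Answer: 4319/83 ≈ 52.036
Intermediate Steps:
k(S) = 52
f(q, s) = (-9 + q)/(q + s) (f(q, s) = (q + (-14 + 5))/(s + q) = (q - 9)/(q + s) = (-9 + q)/(q + s))
f(P(12), 69 + 2) + k(-150) = (-9 + 12)/(12 + (69 + 2)) + 52 = 3/(12 + 71) + 52 = 3/83 + 52 = 4319/83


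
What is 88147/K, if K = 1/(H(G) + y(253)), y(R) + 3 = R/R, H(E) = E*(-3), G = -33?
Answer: 8550259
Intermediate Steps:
H(E) = -3*E
y(R) = -2 (y(R) = -3 + R/R = -3 + 1 = -2)
K = 1/97 (K = 1/(-3*(-33) - 2) = 1/(99 - 2) = 1/97 ≈ 0.010309)
88147/K = 88147/(1/97) = 88147*97 = 8550259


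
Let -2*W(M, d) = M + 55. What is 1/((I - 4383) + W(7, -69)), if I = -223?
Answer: -1/4637 ≈ -0.00021566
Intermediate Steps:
W(M, d) = -55/2 - M/2 (W(M, d) = -(M + 55)/2 = -(55 + M)/2 = -55/2 - M/2)
1/((I - 4383) + W(7, -69)) = 1/((-223 - 4383) + (-55/2 - ½*7)) = 1/(-4606 + (-55/2 - 7/2)) = 1/(-4606 - 31) = 1/(-4637) = -1/4637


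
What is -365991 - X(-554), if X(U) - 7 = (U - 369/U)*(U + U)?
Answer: -979092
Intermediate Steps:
X(U) = 7 + 2*U*(U - 369/U) (X(U) = 7 + (U - 369/U)*(U + U) = 7 + (U - 369/U)*(2*U) = 7 + 2*U*(U - 369/U))
-365991 - X(-554) = -365991 - (-731 + 2*(-554)²) = -365991 - (-731 + 2*306916) = -365991 - (-731 + 613832) = -365991 - 1*613101 = -365991 - 613101 = -979092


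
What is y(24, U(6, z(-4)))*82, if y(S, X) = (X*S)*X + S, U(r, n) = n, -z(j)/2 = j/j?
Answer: 9840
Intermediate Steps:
z(j) = -2 (z(j) = -2*j/j = -2*1 = -2)
y(S, X) = S + S*X² (y(S, X) = (S*X)*X + S = S*X² + S = S + S*X²)
y(24, U(6, z(-4)))*82 = (24*(1 + (-2)²))*82 = (24*(1 + 4))*82 = (24*5)*82 = 120*82 = 9840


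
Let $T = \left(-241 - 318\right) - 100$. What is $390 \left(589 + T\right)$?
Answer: $-27300$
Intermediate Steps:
$T = -659$ ($T = -559 - 100 = -659$)
$390 \left(589 + T\right) = 390 \left(589 - 659\right) = 390 \left(-70\right) = -27300$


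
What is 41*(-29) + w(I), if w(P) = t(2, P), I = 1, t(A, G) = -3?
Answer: -1192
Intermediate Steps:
w(P) = -3
41*(-29) + w(I) = 41*(-29) - 3 = -1189 - 3 = -1192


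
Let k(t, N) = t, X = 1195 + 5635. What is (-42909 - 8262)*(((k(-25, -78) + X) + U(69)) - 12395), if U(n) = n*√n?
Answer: 286045890 - 3530799*√69 ≈ 2.5672e+8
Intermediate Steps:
X = 6830
U(n) = n^(3/2)
(-42909 - 8262)*(((k(-25, -78) + X) + U(69)) - 12395) = (-42909 - 8262)*(((-25 + 6830) + 69^(3/2)) - 12395) = -51171*((6805 + 69*√69) - 12395) = -51171*(-5590 + 69*√69) = 286045890 - 3530799*√69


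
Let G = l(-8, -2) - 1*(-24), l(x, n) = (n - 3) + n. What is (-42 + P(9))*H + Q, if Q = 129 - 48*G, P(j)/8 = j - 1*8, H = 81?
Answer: -3441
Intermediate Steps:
l(x, n) = -3 + 2*n (l(x, n) = (-3 + n) + n = -3 + 2*n)
P(j) = -64 + 8*j (P(j) = 8*(j - 1*8) = 8*(j - 8) = 8*(-8 + j) = -64 + 8*j)
G = 17 (G = (-3 + 2*(-2)) - 1*(-24) = (-3 - 4) + 24 = -7 + 24 = 17)
Q = -687 (Q = 129 - 48*17 = 129 - 816 = -687)
(-42 + P(9))*H + Q = (-42 + (-64 + 8*9))*81 - 687 = (-42 + (-64 + 72))*81 - 687 = (-42 + 8)*81 - 687 = -34*81 - 687 = -2754 - 687 = -3441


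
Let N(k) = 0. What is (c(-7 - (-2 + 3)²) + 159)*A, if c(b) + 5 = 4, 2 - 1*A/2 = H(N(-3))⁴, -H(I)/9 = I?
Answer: 632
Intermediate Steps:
H(I) = -9*I
A = 4 (A = 4 - 2*(-9*0)⁴ = 4 - 2*0⁴ = 4 - 2*0 = 4 + 0 = 4)
c(b) = -1 (c(b) = -5 + 4 = -1)
(c(-7 - (-2 + 3)²) + 159)*A = (-1 + 159)*4 = 158*4 = 632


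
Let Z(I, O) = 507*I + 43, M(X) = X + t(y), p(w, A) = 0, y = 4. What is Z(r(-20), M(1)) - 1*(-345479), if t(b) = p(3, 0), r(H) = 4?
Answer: 347550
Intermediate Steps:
t(b) = 0
M(X) = X (M(X) = X + 0 = X)
Z(I, O) = 43 + 507*I
Z(r(-20), M(1)) - 1*(-345479) = (43 + 507*4) - 1*(-345479) = (43 + 2028) + 345479 = 2071 + 345479 = 347550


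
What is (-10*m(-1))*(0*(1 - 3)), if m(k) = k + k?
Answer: 0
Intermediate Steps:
m(k) = 2*k
(-10*m(-1))*(0*(1 - 3)) = (-20*(-1))*(0*(1 - 3)) = (-10*(-2))*(0*(-2)) = 20*0 = 0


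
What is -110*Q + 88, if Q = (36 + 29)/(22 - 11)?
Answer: -562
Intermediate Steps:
Q = 65/11 ≈ 5.9091
-110*Q + 88 = -110*65/11 + 88 = -650 + 88 = -562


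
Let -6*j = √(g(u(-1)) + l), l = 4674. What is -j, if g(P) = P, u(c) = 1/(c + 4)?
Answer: √42069/18 ≈ 11.395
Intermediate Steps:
u(c) = 1/(4 + c)
j = -√42069/18 (j = -√(1/(4 - 1) + 4674)/6 = -√(1/3 + 4674)/6 = -√(⅓ + 4674)/6 = -√42069/18 ≈ -11.395)
-j = -(-1)*√42069/18 = √42069/18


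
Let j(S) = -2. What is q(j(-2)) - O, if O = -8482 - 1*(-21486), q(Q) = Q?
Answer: -13006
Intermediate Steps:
O = 13004 (O = -8482 + 21486 = 13004)
q(j(-2)) - O = -2 - 1*13004 = -2 - 13004 = -13006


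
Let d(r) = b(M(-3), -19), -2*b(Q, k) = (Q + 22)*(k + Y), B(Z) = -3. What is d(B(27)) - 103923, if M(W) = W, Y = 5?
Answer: -103790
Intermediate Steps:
b(Q, k) = -(5 + k)*(22 + Q)/2 (b(Q, k) = -(Q + 22)*(k + 5)/2 = -(22 + Q)*(5 + k)/2 = -(5 + k)*(22 + Q)/2)
d(r) = 133 (d(r) = -55 - 11*(-19) - 5/2*(-3) - 1/2*(-3)*(-19) = -55 + 209 + 15/2 - 57/2 = 133)
d(B(27)) - 103923 = 133 - 103923 = -103790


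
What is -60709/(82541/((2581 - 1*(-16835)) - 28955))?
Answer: 579103151/82541 ≈ 7015.9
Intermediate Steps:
-60709/(82541/((2581 - 1*(-16835)) - 28955)) = -60709/(82541/((2581 + 16835) - 28955)) = -60709/(82541/(19416 - 28955)) = -60709/(82541/(-9539)) = -60709/(82541*(-1/9539)) = -60709/(-82541/9539) = -60709*(-9539/82541) = 579103151/82541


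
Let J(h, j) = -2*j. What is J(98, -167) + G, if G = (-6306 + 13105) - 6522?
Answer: 611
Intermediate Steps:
G = 277 (G = 6799 - 6522 = 277)
J(98, -167) + G = -2*(-167) + 277 = 334 + 277 = 611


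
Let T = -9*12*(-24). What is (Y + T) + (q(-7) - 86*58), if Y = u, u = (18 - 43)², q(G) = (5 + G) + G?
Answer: -1780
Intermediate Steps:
q(G) = 5 + 2*G
T = 2592 (T = -108*(-24) = 2592)
u = 625 (u = (-25)² = 625)
Y = 625
(Y + T) + (q(-7) - 86*58) = (625 + 2592) + ((5 + 2*(-7)) - 86*58) = 3217 + ((5 - 14) - 4988) = 3217 + (-9 - 4988) = 3217 - 4997 = -1780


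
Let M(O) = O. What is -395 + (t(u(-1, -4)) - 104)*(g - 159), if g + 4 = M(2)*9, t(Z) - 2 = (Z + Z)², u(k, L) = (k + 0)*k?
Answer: 13815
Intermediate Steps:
u(k, L) = k² (u(k, L) = k*k = k²)
t(Z) = 2 + 4*Z² (t(Z) = 2 + (Z + Z)² = 2 + (2*Z)² = 2 + 4*Z²)
g = 14 (g = -4 + 2*9 = -4 + 18 = 14)
-395 + (t(u(-1, -4)) - 104)*(g - 159) = -395 + ((2 + 4*((-1)²)²) - 104)*(14 - 159) = -395 + ((2 + 4*1²) - 104)*(-145) = -395 + ((2 + 4*1) - 104)*(-145) = -395 + ((2 + 4) - 104)*(-145) = -395 + (6 - 104)*(-145) = -395 - 98*(-145) = -395 + 14210 = 13815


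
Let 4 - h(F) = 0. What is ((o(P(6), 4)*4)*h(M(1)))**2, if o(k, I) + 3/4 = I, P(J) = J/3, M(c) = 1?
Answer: 2704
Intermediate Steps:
h(F) = 4 (h(F) = 4 - 1*0 = 4 + 0 = 4)
P(J) = J/3 (P(J) = J*(1/3) = J/3)
o(k, I) = -3/4 + I
((o(P(6), 4)*4)*h(M(1)))**2 = (((-3/4 + 4)*4)*4)**2 = (((13/4)*4)*4)**2 = (13*4)**2 = 52**2 = 2704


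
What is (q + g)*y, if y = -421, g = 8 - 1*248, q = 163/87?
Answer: 8721857/87 ≈ 1.0025e+5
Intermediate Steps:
q = 163/87 (q = 163*(1/87) = 163/87 ≈ 1.8736)
g = -240 (g = 8 - 248 = -240)
(q + g)*y = (163/87 - 240)*(-421) = -20717/87*(-421) = 8721857/87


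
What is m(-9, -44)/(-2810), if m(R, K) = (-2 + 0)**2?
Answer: -2/1405 ≈ -0.0014235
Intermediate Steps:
m(R, K) = 4 (m(R, K) = (-2)**2 = 4)
m(-9, -44)/(-2810) = 4/(-2810) = 4*(-1/2810) = -2/1405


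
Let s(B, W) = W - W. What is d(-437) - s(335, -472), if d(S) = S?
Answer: -437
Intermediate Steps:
s(B, W) = 0
d(-437) - s(335, -472) = -437 - 1*0 = -437 + 0 = -437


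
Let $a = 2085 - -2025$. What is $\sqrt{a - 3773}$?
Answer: $\sqrt{337} \approx 18.358$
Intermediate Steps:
$a = 4110$ ($a = 2085 + 2025 = 4110$)
$\sqrt{a - 3773} = \sqrt{4110 - 3773} = \sqrt{337}$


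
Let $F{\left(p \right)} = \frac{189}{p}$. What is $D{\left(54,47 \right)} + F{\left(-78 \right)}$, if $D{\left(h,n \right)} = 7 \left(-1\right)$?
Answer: $- \frac{245}{26} \approx -9.4231$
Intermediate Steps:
$D{\left(h,n \right)} = -7$
$D{\left(54,47 \right)} + F{\left(-78 \right)} = -7 + \frac{189}{-78} = -7 + 189 \left(- \frac{1}{78}\right) = -7 - \frac{63}{26} = - \frac{245}{26}$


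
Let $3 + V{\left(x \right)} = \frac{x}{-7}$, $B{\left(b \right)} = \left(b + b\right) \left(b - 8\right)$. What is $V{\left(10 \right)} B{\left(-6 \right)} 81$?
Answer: $-60264$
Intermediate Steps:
$B{\left(b \right)} = 2 b \left(-8 + b\right)$
$V{\left(x \right)} = -3 - \frac{x}{7}$ ($V{\left(x \right)} = -3 + \frac{x}{-7} = -3 + x \left(- \frac{1}{7}\right) = -3 - \frac{x}{7}$)
$V{\left(10 \right)} B{\left(-6 \right)} 81 = \left(-3 - \frac{10}{7}\right) 2 \left(-6\right) \left(-8 - 6\right) 81 = \left(-3 - \frac{10}{7}\right) 2 \left(-6\right) \left(-14\right) 81 = \left(- \frac{31}{7}\right) 168 \cdot 81 = \left(-744\right) 81 = -60264$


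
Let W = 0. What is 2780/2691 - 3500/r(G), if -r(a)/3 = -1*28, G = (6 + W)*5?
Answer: -109345/2691 ≈ -40.634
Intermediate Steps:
G = 30 (G = (6 + 0)*5 = 6*5 = 30)
r(a) = 84 (r(a) = -(-3)*28 = -3*(-28) = 84)
2780/2691 - 3500/r(G) = 2780/2691 - 3500/84 = 2780*(1/2691) - 3500*1/84 = 2780/2691 - 125/3 = -109345/2691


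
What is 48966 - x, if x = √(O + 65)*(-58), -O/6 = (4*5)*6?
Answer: 48966 + 58*I*√655 ≈ 48966.0 + 1484.4*I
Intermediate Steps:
O = -720 (O = -6*4*5*6 = -120*6 = -6*120 = -720)
x = -58*I*√655 (x = √(-720 + 65)*(-58) = √(-655)*(-58) = (I*√655)*(-58) = -58*I*√655 ≈ -1484.4*I)
48966 - x = 48966 - (-58)*I*√655 = 48966 + 58*I*√655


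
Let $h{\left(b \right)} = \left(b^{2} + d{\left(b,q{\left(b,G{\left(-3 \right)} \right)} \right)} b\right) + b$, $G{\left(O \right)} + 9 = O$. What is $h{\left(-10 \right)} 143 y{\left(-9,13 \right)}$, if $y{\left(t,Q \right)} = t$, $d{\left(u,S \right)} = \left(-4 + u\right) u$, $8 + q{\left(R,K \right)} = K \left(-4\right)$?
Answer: $1685970$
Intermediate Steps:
$G{\left(O \right)} = -9 + O$
$q{\left(R,K \right)} = -8 - 4 K$ ($q{\left(R,K \right)} = -8 + K \left(-4\right) = -8 - 4 K$)
$d{\left(u,S \right)} = u \left(-4 + u\right)$
$h{\left(b \right)} = b + b^{2} + b^{2} \left(-4 + b\right)$ ($h{\left(b \right)} = \left(b^{2} + b \left(-4 + b\right) b\right) + b = \left(b^{2} + b^{2} \left(-4 + b\right)\right) + b = b + b^{2} + b^{2} \left(-4 + b\right)$)
$h{\left(-10 \right)} 143 y{\left(-9,13 \right)} = - 10 \left(1 - 10 - 10 \left(-4 - 10\right)\right) 143 \left(-9\right) = - 10 \left(1 - 10 - -140\right) 143 \left(-9\right) = - 10 \left(1 - 10 + 140\right) 143 \left(-9\right) = \left(-10\right) 131 \cdot 143 \left(-9\right) = \left(-1310\right) 143 \left(-9\right) = \left(-187330\right) \left(-9\right) = 1685970$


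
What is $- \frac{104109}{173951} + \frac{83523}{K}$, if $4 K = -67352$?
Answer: $- \frac{16281896715}{2928986938} \approx -5.5589$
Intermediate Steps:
$K = -16838$ ($K = \frac{1}{4} \left(-67352\right) = -16838$)
$- \frac{104109}{173951} + \frac{83523}{K} = - \frac{104109}{173951} + \frac{83523}{-16838} = \left(-104109\right) \frac{1}{173951} + 83523 \left(- \frac{1}{16838}\right) = - \frac{104109}{173951} - \frac{83523}{16838} = - \frac{16281896715}{2928986938}$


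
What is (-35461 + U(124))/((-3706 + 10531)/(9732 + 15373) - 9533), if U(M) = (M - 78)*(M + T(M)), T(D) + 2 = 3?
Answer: 149178931/47863828 ≈ 3.1167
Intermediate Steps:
T(D) = 1 (T(D) = -2 + 3 = 1)
U(M) = (1 + M)*(-78 + M) (U(M) = (M - 78)*(M + 1) = (-78 + M)*(1 + M) = (1 + M)*(-78 + M))
(-35461 + U(124))/((-3706 + 10531)/(9732 + 15373) - 9533) = (-35461 + (-78 + 124**2 - 77*124))/((-3706 + 10531)/(9732 + 15373) - 9533) = (-35461 + (-78 + 15376 - 9548))/(6825/25105 - 9533) = (-35461 + 5750)/(6825*(1/25105) - 9533) = -29711/(1365/5021 - 9533) = -29711/(-47863828/5021) = -29711*(-5021/47863828) = 149178931/47863828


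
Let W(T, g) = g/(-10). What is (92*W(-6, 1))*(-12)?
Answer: 552/5 ≈ 110.40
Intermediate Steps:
W(T, g) = -g/10 (W(T, g) = g*(-1/10) = -g/10)
(92*W(-6, 1))*(-12) = (92*(-1/10*1))*(-12) = (92*(-1/10))*(-12) = -46/5*(-12) = 552/5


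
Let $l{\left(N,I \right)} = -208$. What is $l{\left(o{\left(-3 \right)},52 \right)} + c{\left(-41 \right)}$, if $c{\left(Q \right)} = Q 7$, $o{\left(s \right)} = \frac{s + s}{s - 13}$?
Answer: $-495$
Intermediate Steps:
$o{\left(s \right)} = \frac{2 s}{-13 + s}$
$c{\left(Q \right)} = 7 Q$
$l{\left(o{\left(-3 \right)},52 \right)} + c{\left(-41 \right)} = -208 + 7 \left(-41\right) = -208 - 287 = -495$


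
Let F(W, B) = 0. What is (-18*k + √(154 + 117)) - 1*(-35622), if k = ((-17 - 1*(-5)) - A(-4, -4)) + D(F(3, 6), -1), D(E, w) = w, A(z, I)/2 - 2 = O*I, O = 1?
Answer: 35784 + √271 ≈ 35800.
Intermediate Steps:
A(z, I) = 4 + 2*I (A(z, I) = 4 + 2*(1*I) = 4 + 2*I)
k = -9 (k = ((-17 - 1*(-5)) - (4 + 2*(-4))) - 1 = ((-17 + 5) - (4 - 8)) - 1 = (-12 - 1*(-4)) - 1 = (-12 + 4) - 1 = -8 - 1 = -9)
(-18*k + √(154 + 117)) - 1*(-35622) = (-18*(-9) + √(154 + 117)) - 1*(-35622) = (162 + √271) + 35622 = 35784 + √271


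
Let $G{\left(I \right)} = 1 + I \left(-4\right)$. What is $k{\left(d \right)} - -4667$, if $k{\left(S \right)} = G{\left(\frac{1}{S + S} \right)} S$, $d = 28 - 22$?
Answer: $4671$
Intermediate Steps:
$G{\left(I \right)} = 1 - 4 I$
$d = 6$ ($d = 28 - 22 = 6$)
$k{\left(S \right)} = S \left(1 - \frac{2}{S}\right)$ ($k{\left(S \right)} = \left(1 - \frac{4}{S + S}\right) S = \left(1 - \frac{4}{2 S}\right) S = \left(1 - 4 \frac{1}{2 S}\right) S = \left(1 - \frac{2}{S}\right) S = S \left(1 - \frac{2}{S}\right)$)
$k{\left(d \right)} - -4667 = \left(-2 + 6\right) - -4667 = 4 + 4667 = 4671$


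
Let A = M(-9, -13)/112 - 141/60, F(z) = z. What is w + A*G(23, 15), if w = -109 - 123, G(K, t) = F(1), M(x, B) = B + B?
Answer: -65683/280 ≈ -234.58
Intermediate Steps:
M(x, B) = 2*B
G(K, t) = 1
w = -232
A = -723/280 (A = (2*(-13))/112 - 141/60 = -26*1/112 - 141*1/60 = -13/56 - 47/20 = -723/280 ≈ -2.5821)
w + A*G(23, 15) = -232 - 723/280*1 = -232 - 723/280 = -65683/280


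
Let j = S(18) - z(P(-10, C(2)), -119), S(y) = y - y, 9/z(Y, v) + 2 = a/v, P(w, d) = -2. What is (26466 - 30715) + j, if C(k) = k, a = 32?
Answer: -127351/30 ≈ -4245.0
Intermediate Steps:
z(Y, v) = 9/(-2 + 32/v)
S(y) = 0
j = 119/30 (j = 0 - (-9)*(-119)/(-32 + 2*(-119)) = 0 - (-9)*(-119)/(-32 - 238) = 0 - (-9)*(-119)/(-270) = 0 - (-9)*(-119)*(-1)/270 = 0 - 1*(-119/30) = 0 + 119/30 = 119/30 ≈ 3.9667)
(26466 - 30715) + j = (26466 - 30715) + 119/30 = -4249 + 119/30 = -127351/30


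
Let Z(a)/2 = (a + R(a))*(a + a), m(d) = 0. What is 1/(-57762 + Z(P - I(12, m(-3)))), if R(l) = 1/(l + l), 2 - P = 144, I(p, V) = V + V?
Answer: 1/22896 ≈ 4.3676e-5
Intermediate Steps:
I(p, V) = 2*V
P = -142 (P = 2 - 1*144 = 2 - 144 = -142)
R(l) = 1/(2*l)
Z(a) = 4*a*(a + 1/(2*a)) (Z(a) = 2*((a + 1/(2*a))*(a + a)) = 2*((a + 1/(2*a))*(2*a)) = 2*(2*a*(a + 1/(2*a))) = 4*a*(a + 1/(2*a)))
1/(-57762 + Z(P - I(12, m(-3)))) = 1/(-57762 + (2 + 4*(-142 - 2*0)²)) = 1/(-57762 + (2 + 4*(-142 - 1*0)²)) = 1/(-57762 + (2 + 4*(-142 + 0)²)) = 1/(-57762 + (2 + 4*(-142)²)) = 1/(-57762 + (2 + 4*20164)) = 1/(-57762 + (2 + 80656)) = 1/(-57762 + 80658) = 1/22896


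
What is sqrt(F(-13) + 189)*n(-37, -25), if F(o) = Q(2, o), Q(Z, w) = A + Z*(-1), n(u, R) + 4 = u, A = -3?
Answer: -82*sqrt(46) ≈ -556.15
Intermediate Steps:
n(u, R) = -4 + u
Q(Z, w) = -3 - Z (Q(Z, w) = -3 + Z*(-1) = -3 - Z)
F(o) = -5 (F(o) = -3 - 1*2 = -3 - 2 = -5)
sqrt(F(-13) + 189)*n(-37, -25) = sqrt(-5 + 189)*(-4 - 37) = sqrt(184)*(-41) = (2*sqrt(46))*(-41) = -82*sqrt(46)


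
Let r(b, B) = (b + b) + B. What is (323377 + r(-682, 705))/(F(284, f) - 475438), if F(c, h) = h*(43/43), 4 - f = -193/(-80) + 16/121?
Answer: -3123910240/4602225753 ≈ -0.67878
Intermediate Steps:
f = 14087/9680 (f = 4 - (-193/(-80) + 16/121) = 4 - (-193*(-1/80) + 16*(1/121)) = 4 - (193/80 + 16/121) = 4 - 1*24633/9680 = 4 - 24633/9680 = 14087/9680 ≈ 1.4553)
F(c, h) = h (F(c, h) = h*(43*(1/43)) = h*1 = h)
r(b, B) = B + 2*b (r(b, B) = 2*b + B = B + 2*b)
(323377 + r(-682, 705))/(F(284, f) - 475438) = (323377 + (705 + 2*(-682)))/(14087/9680 - 475438) = (323377 + (705 - 1364))/(-4602225753/9680) = (323377 - 659)*(-9680/4602225753) = 322718*(-9680/4602225753) = -3123910240/4602225753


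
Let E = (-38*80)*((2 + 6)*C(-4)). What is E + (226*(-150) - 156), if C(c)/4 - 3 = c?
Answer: 63224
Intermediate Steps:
C(c) = 12 + 4*c
E = 97280 (E = (-38*80)*((2 + 6)*(12 + 4*(-4))) = -24320*(12 - 16) = -24320*(-4) = -3040*(-32) = 97280)
E + (226*(-150) - 156) = 97280 + (226*(-150) - 156) = 97280 + (-33900 - 156) = 97280 - 34056 = 63224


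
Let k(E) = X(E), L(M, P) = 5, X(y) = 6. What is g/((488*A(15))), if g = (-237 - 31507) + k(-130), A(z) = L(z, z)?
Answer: -15869/1220 ≈ -13.007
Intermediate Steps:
A(z) = 5
k(E) = 6
g = -31738 (g = (-237 - 31507) + 6 = -31744 + 6 = -31738)
g/((488*A(15))) = -31738/(488*5) = -31738/2440 = -31738*1/2440 = -15869/1220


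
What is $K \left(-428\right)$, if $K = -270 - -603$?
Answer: $-142524$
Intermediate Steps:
$K = 333$ ($K = -270 + 603 = 333$)
$K \left(-428\right) = 333 \left(-428\right) = -142524$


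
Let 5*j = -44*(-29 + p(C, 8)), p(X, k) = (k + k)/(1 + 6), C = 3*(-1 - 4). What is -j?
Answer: -8228/35 ≈ -235.09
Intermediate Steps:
C = -15 (C = 3*(-5) = -15)
p(X, k) = 2*k/7 (p(X, k) = (2*k)/7 = (2*k)*(⅐) = 2*k/7)
j = 8228/35 (j = (-44*(-29 + (2/7)*8))/5 = (-44*(-29 + 16/7))/5 = (-44*(-187/7))/5 = (⅕)*(8228/7) = 8228/35 ≈ 235.09)
-j = -1*8228/35 = -8228/35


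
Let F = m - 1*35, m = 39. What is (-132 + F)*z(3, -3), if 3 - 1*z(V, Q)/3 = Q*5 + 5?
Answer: -4992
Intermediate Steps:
z(V, Q) = -6 - 15*Q (z(V, Q) = 9 - 3*(Q*5 + 5) = 9 - 3*(5*Q + 5) = 9 - 3*(5 + 5*Q) = 9 + (-15 - 15*Q) = -6 - 15*Q)
F = 4 (F = 39 - 1*35 = 39 - 35 = 4)
(-132 + F)*z(3, -3) = (-132 + 4)*(-6 - 15*(-3)) = -128*(-6 + 45) = -128*39 = -4992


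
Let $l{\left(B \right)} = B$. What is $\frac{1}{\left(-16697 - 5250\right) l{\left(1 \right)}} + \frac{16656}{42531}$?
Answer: $\frac{121835567}{311142619} \approx 0.39157$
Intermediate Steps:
$\frac{1}{\left(-16697 - 5250\right) l{\left(1 \right)}} + \frac{16656}{42531} = \frac{1}{\left(-16697 - 5250\right) 1} + \frac{16656}{42531} = \frac{1}{-21947} \cdot 1 + 16656 \cdot \frac{1}{42531} = \left(- \frac{1}{21947}\right) 1 + \frac{5552}{14177} = - \frac{1}{21947} + \frac{5552}{14177} = \frac{121835567}{311142619}$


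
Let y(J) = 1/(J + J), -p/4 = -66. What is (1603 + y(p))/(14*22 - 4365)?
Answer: -846385/2142096 ≈ -0.39512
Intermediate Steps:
p = 264 (p = -4*(-66) = 264)
y(J) = 1/(2*J)
(1603 + y(p))/(14*22 - 4365) = (1603 + (½)/264)/(14*22 - 4365) = (1603 + (½)*(1/264))/(308 - 4365) = (1603 + 1/528)/(-4057) = (846385/528)*(-1/4057) = -846385/2142096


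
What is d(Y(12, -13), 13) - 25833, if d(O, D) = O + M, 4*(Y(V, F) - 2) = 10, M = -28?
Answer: -51713/2 ≈ -25857.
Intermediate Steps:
Y(V, F) = 9/2 (Y(V, F) = 2 + (¼)*10 = 2 + 5/2 = 9/2)
d(O, D) = -28 + O (d(O, D) = O - 28 = -28 + O)
d(Y(12, -13), 13) - 25833 = (-28 + 9/2) - 25833 = -47/2 - 25833 = -51713/2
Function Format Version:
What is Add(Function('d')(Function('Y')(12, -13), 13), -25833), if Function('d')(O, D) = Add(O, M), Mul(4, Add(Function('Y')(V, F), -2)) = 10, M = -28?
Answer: Rational(-51713, 2) ≈ -25857.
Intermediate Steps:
Function('Y')(V, F) = Rational(9, 2) (Function('Y')(V, F) = Add(2, Mul(Rational(1, 4), 10)) = Add(2, Rational(5, 2)) = Rational(9, 2))
Function('d')(O, D) = Add(-28, O) (Function('d')(O, D) = Add(O, -28) = Add(-28, O))
Add(Function('d')(Function('Y')(12, -13), 13), -25833) = Add(Add(-28, Rational(9, 2)), -25833) = Add(Rational(-47, 2), -25833) = Rational(-51713, 2)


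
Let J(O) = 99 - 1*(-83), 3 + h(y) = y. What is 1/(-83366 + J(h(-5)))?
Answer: -1/83184 ≈ -1.2022e-5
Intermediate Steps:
h(y) = -3 + y
J(O) = 182 (J(O) = 99 + 83 = 182)
1/(-83366 + J(h(-5))) = 1/(-83366 + 182) = 1/(-83184) = -1/83184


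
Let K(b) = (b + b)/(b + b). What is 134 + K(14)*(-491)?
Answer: -357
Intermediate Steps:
K(b) = 1 (K(b) = (2*b)/((2*b)) = (2*b)*(1/(2*b)) = 1)
134 + K(14)*(-491) = 134 + 1*(-491) = 134 - 491 = -357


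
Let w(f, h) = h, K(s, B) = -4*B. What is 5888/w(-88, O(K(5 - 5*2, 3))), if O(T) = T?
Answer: -1472/3 ≈ -490.67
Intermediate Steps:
5888/w(-88, O(K(5 - 5*2, 3))) = 5888/((-4*3)) = 5888/(-12) = 5888*(-1/12) = -1472/3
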